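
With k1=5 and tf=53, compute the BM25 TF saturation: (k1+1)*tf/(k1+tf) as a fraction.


BM25 TF component = (k1+1)*tf / (k1+tf)
k1 = 5, tf = 53
Numerator = (5+1)*53 = 318
Denominator = 5 + 53 = 58
= 318/58 = 159/29

159/29


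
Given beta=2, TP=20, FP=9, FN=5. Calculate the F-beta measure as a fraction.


P = TP/(TP+FP) = 20/29 = 20/29
R = TP/(TP+FN) = 20/25 = 4/5
beta^2 = 2^2 = 4
(1 + beta^2) = 5
Numerator = (1+beta^2)*P*R = 80/29
Denominator = beta^2*P + R = 80/29 + 4/5 = 516/145
F_beta = 100/129

100/129


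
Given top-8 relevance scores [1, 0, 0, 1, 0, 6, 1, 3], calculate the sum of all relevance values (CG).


Cumulative Gain = sum of relevance scores
Position 1: rel=1, running sum=1
Position 2: rel=0, running sum=1
Position 3: rel=0, running sum=1
Position 4: rel=1, running sum=2
Position 5: rel=0, running sum=2
Position 6: rel=6, running sum=8
Position 7: rel=1, running sum=9
Position 8: rel=3, running sum=12
CG = 12

12


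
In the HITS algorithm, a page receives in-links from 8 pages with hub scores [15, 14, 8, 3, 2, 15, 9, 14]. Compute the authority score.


Authority = sum of hub scores of in-linkers
In-link 1: hub score = 15
In-link 2: hub score = 14
In-link 3: hub score = 8
In-link 4: hub score = 3
In-link 5: hub score = 2
In-link 6: hub score = 15
In-link 7: hub score = 9
In-link 8: hub score = 14
Authority = 15 + 14 + 8 + 3 + 2 + 15 + 9 + 14 = 80

80


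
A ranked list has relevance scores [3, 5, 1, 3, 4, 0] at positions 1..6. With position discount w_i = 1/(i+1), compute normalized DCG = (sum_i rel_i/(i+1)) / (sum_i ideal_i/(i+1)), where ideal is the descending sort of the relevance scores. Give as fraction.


Position discount weights w_i = 1/(i+1) for i=1..6:
Weights = [1/2, 1/3, 1/4, 1/5, 1/6, 1/7]
Actual relevance: [3, 5, 1, 3, 4, 0]
DCG = 3/2 + 5/3 + 1/4 + 3/5 + 4/6 + 0/7 = 281/60
Ideal relevance (sorted desc): [5, 4, 3, 3, 1, 0]
Ideal DCG = 5/2 + 4/3 + 3/4 + 3/5 + 1/6 + 0/7 = 107/20
nDCG = DCG / ideal_DCG = 281/60 / 107/20 = 281/321

281/321


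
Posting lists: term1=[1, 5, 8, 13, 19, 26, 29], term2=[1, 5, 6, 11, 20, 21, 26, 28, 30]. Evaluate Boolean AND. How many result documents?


Boolean AND: find intersection of posting lists
term1 docs: [1, 5, 8, 13, 19, 26, 29]
term2 docs: [1, 5, 6, 11, 20, 21, 26, 28, 30]
Intersection: [1, 5, 26]
|intersection| = 3

3


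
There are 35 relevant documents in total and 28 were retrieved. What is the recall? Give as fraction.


Recall = retrieved_relevant / total_relevant
= 28 / 35
= 28 / (28 + 7)
= 4/5

4/5


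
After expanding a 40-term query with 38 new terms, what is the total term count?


Original terms: 40
Expansion terms: 38
Total = 40 + 38 = 78

78


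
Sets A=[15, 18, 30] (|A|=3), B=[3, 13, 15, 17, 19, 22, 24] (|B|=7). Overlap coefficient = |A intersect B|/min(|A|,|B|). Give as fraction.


A intersect B = [15]
|A intersect B| = 1
min(|A|, |B|) = min(3, 7) = 3
Overlap = 1 / 3 = 1/3

1/3


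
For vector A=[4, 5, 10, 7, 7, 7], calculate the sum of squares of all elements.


|A|^2 = sum of squared components
A[0]^2 = 4^2 = 16
A[1]^2 = 5^2 = 25
A[2]^2 = 10^2 = 100
A[3]^2 = 7^2 = 49
A[4]^2 = 7^2 = 49
A[5]^2 = 7^2 = 49
Sum = 16 + 25 + 100 + 49 + 49 + 49 = 288

288


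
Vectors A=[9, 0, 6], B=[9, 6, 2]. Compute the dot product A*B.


Dot product = sum of element-wise products
A[0]*B[0] = 9*9 = 81
A[1]*B[1] = 0*6 = 0
A[2]*B[2] = 6*2 = 12
Sum = 81 + 0 + 12 = 93

93


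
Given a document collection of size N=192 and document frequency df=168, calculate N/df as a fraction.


IDF ratio = N / df
= 192 / 168
= 8/7

8/7


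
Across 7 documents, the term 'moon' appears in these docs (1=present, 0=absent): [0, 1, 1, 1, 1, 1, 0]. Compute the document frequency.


Checking each document for 'moon':
Doc 1: absent
Doc 2: present
Doc 3: present
Doc 4: present
Doc 5: present
Doc 6: present
Doc 7: absent
df = sum of presences = 0 + 1 + 1 + 1 + 1 + 1 + 0 = 5

5


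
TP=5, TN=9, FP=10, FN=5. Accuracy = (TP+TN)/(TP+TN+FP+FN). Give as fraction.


Accuracy = (TP + TN) / (TP + TN + FP + FN)
TP + TN = 5 + 9 = 14
Total = 5 + 9 + 10 + 5 = 29
Accuracy = 14 / 29 = 14/29

14/29


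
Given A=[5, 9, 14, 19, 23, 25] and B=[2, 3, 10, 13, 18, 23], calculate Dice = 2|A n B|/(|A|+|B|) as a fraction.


A intersect B = [23]
|A intersect B| = 1
|A| = 6, |B| = 6
Dice = 2*1 / (6+6)
= 2 / 12 = 1/6

1/6


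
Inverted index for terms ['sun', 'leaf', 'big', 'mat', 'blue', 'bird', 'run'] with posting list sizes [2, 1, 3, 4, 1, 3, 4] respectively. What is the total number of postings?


Summing posting list sizes:
'sun': 2 postings
'leaf': 1 postings
'big': 3 postings
'mat': 4 postings
'blue': 1 postings
'bird': 3 postings
'run': 4 postings
Total = 2 + 1 + 3 + 4 + 1 + 3 + 4 = 18

18


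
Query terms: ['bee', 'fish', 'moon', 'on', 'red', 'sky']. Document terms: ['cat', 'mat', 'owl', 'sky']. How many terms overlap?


Query terms: ['bee', 'fish', 'moon', 'on', 'red', 'sky']
Document terms: ['cat', 'mat', 'owl', 'sky']
Common terms: ['sky']
Overlap count = 1

1


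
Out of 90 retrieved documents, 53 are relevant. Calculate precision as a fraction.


Precision = relevant_retrieved / total_retrieved
= 53 / 90
= 53 / (53 + 37)
= 53/90

53/90


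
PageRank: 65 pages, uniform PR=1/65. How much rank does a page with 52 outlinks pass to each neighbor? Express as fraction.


Initial PR = 1/65 = 1/65
Outlinks = 52
Contribution per link = PR / outlinks
= 1/65 / 52
= 1/3380

1/3380


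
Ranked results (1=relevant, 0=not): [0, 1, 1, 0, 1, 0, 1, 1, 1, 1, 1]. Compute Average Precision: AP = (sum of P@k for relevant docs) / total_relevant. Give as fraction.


Computing P@k for each relevant position:
Position 1: not relevant
Position 2: relevant, P@2 = 1/2 = 1/2
Position 3: relevant, P@3 = 2/3 = 2/3
Position 4: not relevant
Position 5: relevant, P@5 = 3/5 = 3/5
Position 6: not relevant
Position 7: relevant, P@7 = 4/7 = 4/7
Position 8: relevant, P@8 = 5/8 = 5/8
Position 9: relevant, P@9 = 6/9 = 2/3
Position 10: relevant, P@10 = 7/10 = 7/10
Position 11: relevant, P@11 = 8/11 = 8/11
Sum of P@k = 1/2 + 2/3 + 3/5 + 4/7 + 5/8 + 2/3 + 7/10 + 8/11 = 46727/9240
AP = 46727/9240 / 8 = 46727/73920

46727/73920


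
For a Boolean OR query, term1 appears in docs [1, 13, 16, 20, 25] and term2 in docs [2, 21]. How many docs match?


Boolean OR: find union of posting lists
term1 docs: [1, 13, 16, 20, 25]
term2 docs: [2, 21]
Union: [1, 2, 13, 16, 20, 21, 25]
|union| = 7

7


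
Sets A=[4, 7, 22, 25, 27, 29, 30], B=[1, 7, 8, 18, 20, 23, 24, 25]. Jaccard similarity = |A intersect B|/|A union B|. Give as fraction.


A intersect B = [7, 25]
|A intersect B| = 2
A union B = [1, 4, 7, 8, 18, 20, 22, 23, 24, 25, 27, 29, 30]
|A union B| = 13
Jaccard = 2/13 = 2/13

2/13


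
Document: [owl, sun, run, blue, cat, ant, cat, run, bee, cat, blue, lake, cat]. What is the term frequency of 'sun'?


Document has 13 words
Scanning for 'sun':
Found at positions: [1]
Count = 1

1


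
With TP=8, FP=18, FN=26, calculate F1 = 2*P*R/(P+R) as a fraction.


F1 = 2 * P * R / (P + R)
P = TP/(TP+FP) = 8/26 = 4/13
R = TP/(TP+FN) = 8/34 = 4/17
2 * P * R = 2 * 4/13 * 4/17 = 32/221
P + R = 4/13 + 4/17 = 120/221
F1 = 32/221 / 120/221 = 4/15

4/15


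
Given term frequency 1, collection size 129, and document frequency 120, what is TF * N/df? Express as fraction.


TF * (N/df)
= 1 * (129/120)
= 1 * 43/40
= 43/40

43/40


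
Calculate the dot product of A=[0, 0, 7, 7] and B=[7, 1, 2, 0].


Dot product = sum of element-wise products
A[0]*B[0] = 0*7 = 0
A[1]*B[1] = 0*1 = 0
A[2]*B[2] = 7*2 = 14
A[3]*B[3] = 7*0 = 0
Sum = 0 + 0 + 14 + 0 = 14

14


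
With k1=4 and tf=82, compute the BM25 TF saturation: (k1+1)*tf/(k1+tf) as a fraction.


BM25 TF component = (k1+1)*tf / (k1+tf)
k1 = 4, tf = 82
Numerator = (4+1)*82 = 410
Denominator = 4 + 82 = 86
= 410/86 = 205/43

205/43


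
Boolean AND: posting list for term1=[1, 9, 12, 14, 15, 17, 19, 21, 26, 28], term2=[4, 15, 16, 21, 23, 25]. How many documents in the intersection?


Boolean AND: find intersection of posting lists
term1 docs: [1, 9, 12, 14, 15, 17, 19, 21, 26, 28]
term2 docs: [4, 15, 16, 21, 23, 25]
Intersection: [15, 21]
|intersection| = 2

2


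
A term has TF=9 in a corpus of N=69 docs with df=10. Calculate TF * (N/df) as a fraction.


TF * (N/df)
= 9 * (69/10)
= 9 * 69/10
= 621/10

621/10


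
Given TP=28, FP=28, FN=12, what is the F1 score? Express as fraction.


F1 = 2 * P * R / (P + R)
P = TP/(TP+FP) = 28/56 = 1/2
R = TP/(TP+FN) = 28/40 = 7/10
2 * P * R = 2 * 1/2 * 7/10 = 7/10
P + R = 1/2 + 7/10 = 6/5
F1 = 7/10 / 6/5 = 7/12

7/12


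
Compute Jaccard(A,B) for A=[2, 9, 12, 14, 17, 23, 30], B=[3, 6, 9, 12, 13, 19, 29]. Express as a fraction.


A intersect B = [9, 12]
|A intersect B| = 2
A union B = [2, 3, 6, 9, 12, 13, 14, 17, 19, 23, 29, 30]
|A union B| = 12
Jaccard = 2/12 = 1/6

1/6


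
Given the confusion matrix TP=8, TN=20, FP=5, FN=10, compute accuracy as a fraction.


Accuracy = (TP + TN) / (TP + TN + FP + FN)
TP + TN = 8 + 20 = 28
Total = 8 + 20 + 5 + 10 = 43
Accuracy = 28 / 43 = 28/43

28/43


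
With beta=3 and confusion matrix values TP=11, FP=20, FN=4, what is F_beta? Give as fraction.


P = TP/(TP+FP) = 11/31 = 11/31
R = TP/(TP+FN) = 11/15 = 11/15
beta^2 = 3^2 = 9
(1 + beta^2) = 10
Numerator = (1+beta^2)*P*R = 242/93
Denominator = beta^2*P + R = 99/31 + 11/15 = 1826/465
F_beta = 55/83

55/83


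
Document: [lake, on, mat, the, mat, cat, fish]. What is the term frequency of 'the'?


Document has 7 words
Scanning for 'the':
Found at positions: [3]
Count = 1

1


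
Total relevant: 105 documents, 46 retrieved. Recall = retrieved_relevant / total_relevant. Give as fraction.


Recall = retrieved_relevant / total_relevant
= 46 / 105
= 46 / (46 + 59)
= 46/105

46/105


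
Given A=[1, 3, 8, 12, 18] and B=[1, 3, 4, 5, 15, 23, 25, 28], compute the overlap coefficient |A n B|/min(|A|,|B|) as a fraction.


A intersect B = [1, 3]
|A intersect B| = 2
min(|A|, |B|) = min(5, 8) = 5
Overlap = 2 / 5 = 2/5

2/5


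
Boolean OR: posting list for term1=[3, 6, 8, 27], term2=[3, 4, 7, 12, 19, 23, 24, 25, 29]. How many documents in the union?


Boolean OR: find union of posting lists
term1 docs: [3, 6, 8, 27]
term2 docs: [3, 4, 7, 12, 19, 23, 24, 25, 29]
Union: [3, 4, 6, 7, 8, 12, 19, 23, 24, 25, 27, 29]
|union| = 12

12


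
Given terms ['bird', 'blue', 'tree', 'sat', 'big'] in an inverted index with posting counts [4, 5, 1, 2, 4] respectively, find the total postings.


Summing posting list sizes:
'bird': 4 postings
'blue': 5 postings
'tree': 1 postings
'sat': 2 postings
'big': 4 postings
Total = 4 + 5 + 1 + 2 + 4 = 16

16


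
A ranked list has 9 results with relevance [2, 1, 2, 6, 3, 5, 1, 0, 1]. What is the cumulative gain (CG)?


Cumulative Gain = sum of relevance scores
Position 1: rel=2, running sum=2
Position 2: rel=1, running sum=3
Position 3: rel=2, running sum=5
Position 4: rel=6, running sum=11
Position 5: rel=3, running sum=14
Position 6: rel=5, running sum=19
Position 7: rel=1, running sum=20
Position 8: rel=0, running sum=20
Position 9: rel=1, running sum=21
CG = 21

21


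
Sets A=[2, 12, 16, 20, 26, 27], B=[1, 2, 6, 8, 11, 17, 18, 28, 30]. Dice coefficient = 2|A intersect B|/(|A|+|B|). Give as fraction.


A intersect B = [2]
|A intersect B| = 1
|A| = 6, |B| = 9
Dice = 2*1 / (6+9)
= 2 / 15 = 2/15

2/15


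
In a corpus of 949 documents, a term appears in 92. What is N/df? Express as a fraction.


IDF ratio = N / df
= 949 / 92
= 949/92

949/92


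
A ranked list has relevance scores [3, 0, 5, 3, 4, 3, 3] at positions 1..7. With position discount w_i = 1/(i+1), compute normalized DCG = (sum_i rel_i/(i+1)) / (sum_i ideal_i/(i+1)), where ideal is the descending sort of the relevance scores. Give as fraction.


Position discount weights w_i = 1/(i+1) for i=1..7:
Weights = [1/2, 1/3, 1/4, 1/5, 1/6, 1/7, 1/8]
Actual relevance: [3, 0, 5, 3, 4, 3, 3]
DCG = 3/2 + 0/3 + 5/4 + 3/5 + 4/6 + 3/7 + 3/8 = 4049/840
Ideal relevance (sorted desc): [5, 4, 3, 3, 3, 3, 0]
Ideal DCG = 5/2 + 4/3 + 3/4 + 3/5 + 3/6 + 3/7 + 0/8 = 2567/420
nDCG = DCG / ideal_DCG = 4049/840 / 2567/420 = 4049/5134

4049/5134


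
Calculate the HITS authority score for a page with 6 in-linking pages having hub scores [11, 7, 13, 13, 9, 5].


Authority = sum of hub scores of in-linkers
In-link 1: hub score = 11
In-link 2: hub score = 7
In-link 3: hub score = 13
In-link 4: hub score = 13
In-link 5: hub score = 9
In-link 6: hub score = 5
Authority = 11 + 7 + 13 + 13 + 9 + 5 = 58

58


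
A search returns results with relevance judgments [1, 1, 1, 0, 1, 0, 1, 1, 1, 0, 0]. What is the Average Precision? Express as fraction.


Computing P@k for each relevant position:
Position 1: relevant, P@1 = 1/1 = 1
Position 2: relevant, P@2 = 2/2 = 1
Position 3: relevant, P@3 = 3/3 = 1
Position 4: not relevant
Position 5: relevant, P@5 = 4/5 = 4/5
Position 6: not relevant
Position 7: relevant, P@7 = 5/7 = 5/7
Position 8: relevant, P@8 = 6/8 = 3/4
Position 9: relevant, P@9 = 7/9 = 7/9
Position 10: not relevant
Position 11: not relevant
Sum of P@k = 1 + 1 + 1 + 4/5 + 5/7 + 3/4 + 7/9 = 7613/1260
AP = 7613/1260 / 7 = 7613/8820

7613/8820


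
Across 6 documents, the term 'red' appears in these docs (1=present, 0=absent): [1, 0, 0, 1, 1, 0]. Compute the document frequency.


Checking each document for 'red':
Doc 1: present
Doc 2: absent
Doc 3: absent
Doc 4: present
Doc 5: present
Doc 6: absent
df = sum of presences = 1 + 0 + 0 + 1 + 1 + 0 = 3

3


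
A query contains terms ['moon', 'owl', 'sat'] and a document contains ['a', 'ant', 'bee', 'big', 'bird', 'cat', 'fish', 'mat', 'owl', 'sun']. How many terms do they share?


Query terms: ['moon', 'owl', 'sat']
Document terms: ['a', 'ant', 'bee', 'big', 'bird', 'cat', 'fish', 'mat', 'owl', 'sun']
Common terms: ['owl']
Overlap count = 1

1


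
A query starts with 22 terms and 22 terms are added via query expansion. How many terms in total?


Original terms: 22
Expansion terms: 22
Total = 22 + 22 = 44

44


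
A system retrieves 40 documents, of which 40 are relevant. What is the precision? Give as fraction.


Precision = relevant_retrieved / total_retrieved
= 40 / 40
= 40 / (40 + 0)
= 1

1


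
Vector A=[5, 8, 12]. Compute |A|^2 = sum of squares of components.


|A|^2 = sum of squared components
A[0]^2 = 5^2 = 25
A[1]^2 = 8^2 = 64
A[2]^2 = 12^2 = 144
Sum = 25 + 64 + 144 = 233

233


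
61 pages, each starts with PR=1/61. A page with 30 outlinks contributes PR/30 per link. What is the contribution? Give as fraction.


Initial PR = 1/61 = 1/61
Outlinks = 30
Contribution per link = PR / outlinks
= 1/61 / 30
= 1/1830

1/1830


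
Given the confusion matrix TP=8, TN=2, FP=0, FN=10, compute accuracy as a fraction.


Accuracy = (TP + TN) / (TP + TN + FP + FN)
TP + TN = 8 + 2 = 10
Total = 8 + 2 + 0 + 10 = 20
Accuracy = 10 / 20 = 1/2

1/2


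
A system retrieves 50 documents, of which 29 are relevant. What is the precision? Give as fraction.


Precision = relevant_retrieved / total_retrieved
= 29 / 50
= 29 / (29 + 21)
= 29/50

29/50


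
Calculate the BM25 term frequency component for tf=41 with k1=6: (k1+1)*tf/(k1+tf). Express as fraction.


BM25 TF component = (k1+1)*tf / (k1+tf)
k1 = 6, tf = 41
Numerator = (6+1)*41 = 287
Denominator = 6 + 41 = 47
= 287/47 = 287/47

287/47


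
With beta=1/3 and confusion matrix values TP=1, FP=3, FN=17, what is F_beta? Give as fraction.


P = TP/(TP+FP) = 1/4 = 1/4
R = TP/(TP+FN) = 1/18 = 1/18
beta^2 = 1/3^2 = 1/9
(1 + beta^2) = 10/9
Numerator = (1+beta^2)*P*R = 5/324
Denominator = beta^2*P + R = 1/36 + 1/18 = 1/12
F_beta = 5/27

5/27


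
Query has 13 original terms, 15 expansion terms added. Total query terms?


Original terms: 13
Expansion terms: 15
Total = 13 + 15 = 28

28


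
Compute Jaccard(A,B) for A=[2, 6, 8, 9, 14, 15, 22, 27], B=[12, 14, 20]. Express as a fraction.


A intersect B = [14]
|A intersect B| = 1
A union B = [2, 6, 8, 9, 12, 14, 15, 20, 22, 27]
|A union B| = 10
Jaccard = 1/10 = 1/10

1/10


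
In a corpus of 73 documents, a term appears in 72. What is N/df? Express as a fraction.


IDF ratio = N / df
= 73 / 72
= 73/72

73/72


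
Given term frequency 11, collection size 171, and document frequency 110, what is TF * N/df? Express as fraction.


TF * (N/df)
= 11 * (171/110)
= 11 * 171/110
= 171/10

171/10


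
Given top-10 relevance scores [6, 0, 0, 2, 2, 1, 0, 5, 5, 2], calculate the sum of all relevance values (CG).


Cumulative Gain = sum of relevance scores
Position 1: rel=6, running sum=6
Position 2: rel=0, running sum=6
Position 3: rel=0, running sum=6
Position 4: rel=2, running sum=8
Position 5: rel=2, running sum=10
Position 6: rel=1, running sum=11
Position 7: rel=0, running sum=11
Position 8: rel=5, running sum=16
Position 9: rel=5, running sum=21
Position 10: rel=2, running sum=23
CG = 23

23


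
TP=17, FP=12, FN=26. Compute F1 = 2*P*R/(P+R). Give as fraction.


F1 = 2 * P * R / (P + R)
P = TP/(TP+FP) = 17/29 = 17/29
R = TP/(TP+FN) = 17/43 = 17/43
2 * P * R = 2 * 17/29 * 17/43 = 578/1247
P + R = 17/29 + 17/43 = 1224/1247
F1 = 578/1247 / 1224/1247 = 17/36

17/36


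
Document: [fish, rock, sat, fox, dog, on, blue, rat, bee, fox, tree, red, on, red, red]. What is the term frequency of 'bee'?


Document has 15 words
Scanning for 'bee':
Found at positions: [8]
Count = 1

1


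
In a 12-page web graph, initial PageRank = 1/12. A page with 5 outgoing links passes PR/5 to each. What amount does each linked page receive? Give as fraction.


Initial PR = 1/12 = 1/12
Outlinks = 5
Contribution per link = PR / outlinks
= 1/12 / 5
= 1/60

1/60


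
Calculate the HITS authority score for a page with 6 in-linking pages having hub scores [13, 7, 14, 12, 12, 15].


Authority = sum of hub scores of in-linkers
In-link 1: hub score = 13
In-link 2: hub score = 7
In-link 3: hub score = 14
In-link 4: hub score = 12
In-link 5: hub score = 12
In-link 6: hub score = 15
Authority = 13 + 7 + 14 + 12 + 12 + 15 = 73

73


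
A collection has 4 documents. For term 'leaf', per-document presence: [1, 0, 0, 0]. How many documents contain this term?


Checking each document for 'leaf':
Doc 1: present
Doc 2: absent
Doc 3: absent
Doc 4: absent
df = sum of presences = 1 + 0 + 0 + 0 = 1

1


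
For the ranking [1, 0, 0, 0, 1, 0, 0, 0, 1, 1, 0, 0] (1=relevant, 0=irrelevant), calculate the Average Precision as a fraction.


Computing P@k for each relevant position:
Position 1: relevant, P@1 = 1/1 = 1
Position 2: not relevant
Position 3: not relevant
Position 4: not relevant
Position 5: relevant, P@5 = 2/5 = 2/5
Position 6: not relevant
Position 7: not relevant
Position 8: not relevant
Position 9: relevant, P@9 = 3/9 = 1/3
Position 10: relevant, P@10 = 4/10 = 2/5
Position 11: not relevant
Position 12: not relevant
Sum of P@k = 1 + 2/5 + 1/3 + 2/5 = 32/15
AP = 32/15 / 4 = 8/15

8/15


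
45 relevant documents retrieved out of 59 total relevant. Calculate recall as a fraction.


Recall = retrieved_relevant / total_relevant
= 45 / 59
= 45 / (45 + 14)
= 45/59

45/59


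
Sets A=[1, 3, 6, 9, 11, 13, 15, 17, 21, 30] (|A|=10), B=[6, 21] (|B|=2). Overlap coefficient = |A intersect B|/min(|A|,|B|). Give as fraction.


A intersect B = [6, 21]
|A intersect B| = 2
min(|A|, |B|) = min(10, 2) = 2
Overlap = 2 / 2 = 1

1


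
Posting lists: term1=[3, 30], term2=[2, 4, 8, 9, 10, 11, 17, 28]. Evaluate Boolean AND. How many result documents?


Boolean AND: find intersection of posting lists
term1 docs: [3, 30]
term2 docs: [2, 4, 8, 9, 10, 11, 17, 28]
Intersection: []
|intersection| = 0

0


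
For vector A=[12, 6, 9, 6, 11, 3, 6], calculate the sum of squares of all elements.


|A|^2 = sum of squared components
A[0]^2 = 12^2 = 144
A[1]^2 = 6^2 = 36
A[2]^2 = 9^2 = 81
A[3]^2 = 6^2 = 36
A[4]^2 = 11^2 = 121
A[5]^2 = 3^2 = 9
A[6]^2 = 6^2 = 36
Sum = 144 + 36 + 81 + 36 + 121 + 9 + 36 = 463

463


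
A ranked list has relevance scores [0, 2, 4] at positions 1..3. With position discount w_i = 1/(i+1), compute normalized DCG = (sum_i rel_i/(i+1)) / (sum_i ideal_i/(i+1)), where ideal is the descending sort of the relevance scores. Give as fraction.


Position discount weights w_i = 1/(i+1) for i=1..3:
Weights = [1/2, 1/3, 1/4]
Actual relevance: [0, 2, 4]
DCG = 0/2 + 2/3 + 4/4 = 5/3
Ideal relevance (sorted desc): [4, 2, 0]
Ideal DCG = 4/2 + 2/3 + 0/4 = 8/3
nDCG = DCG / ideal_DCG = 5/3 / 8/3 = 5/8

5/8


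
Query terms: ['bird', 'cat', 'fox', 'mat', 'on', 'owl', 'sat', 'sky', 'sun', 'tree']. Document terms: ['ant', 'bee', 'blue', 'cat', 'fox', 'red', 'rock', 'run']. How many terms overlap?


Query terms: ['bird', 'cat', 'fox', 'mat', 'on', 'owl', 'sat', 'sky', 'sun', 'tree']
Document terms: ['ant', 'bee', 'blue', 'cat', 'fox', 'red', 'rock', 'run']
Common terms: ['cat', 'fox']
Overlap count = 2

2


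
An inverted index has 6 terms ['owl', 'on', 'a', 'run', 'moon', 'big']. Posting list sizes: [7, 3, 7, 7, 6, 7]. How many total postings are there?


Summing posting list sizes:
'owl': 7 postings
'on': 3 postings
'a': 7 postings
'run': 7 postings
'moon': 6 postings
'big': 7 postings
Total = 7 + 3 + 7 + 7 + 6 + 7 = 37

37


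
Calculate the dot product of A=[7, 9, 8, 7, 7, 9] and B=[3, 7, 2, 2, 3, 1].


Dot product = sum of element-wise products
A[0]*B[0] = 7*3 = 21
A[1]*B[1] = 9*7 = 63
A[2]*B[2] = 8*2 = 16
A[3]*B[3] = 7*2 = 14
A[4]*B[4] = 7*3 = 21
A[5]*B[5] = 9*1 = 9
Sum = 21 + 63 + 16 + 14 + 21 + 9 = 144

144


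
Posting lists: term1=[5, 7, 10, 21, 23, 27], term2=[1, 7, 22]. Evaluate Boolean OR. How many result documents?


Boolean OR: find union of posting lists
term1 docs: [5, 7, 10, 21, 23, 27]
term2 docs: [1, 7, 22]
Union: [1, 5, 7, 10, 21, 22, 23, 27]
|union| = 8

8


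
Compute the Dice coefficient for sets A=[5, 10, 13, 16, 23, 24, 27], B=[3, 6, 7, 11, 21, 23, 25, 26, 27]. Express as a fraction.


A intersect B = [23, 27]
|A intersect B| = 2
|A| = 7, |B| = 9
Dice = 2*2 / (7+9)
= 4 / 16 = 1/4

1/4


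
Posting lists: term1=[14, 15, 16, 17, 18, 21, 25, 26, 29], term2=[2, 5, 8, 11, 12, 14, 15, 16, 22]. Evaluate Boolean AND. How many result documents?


Boolean AND: find intersection of posting lists
term1 docs: [14, 15, 16, 17, 18, 21, 25, 26, 29]
term2 docs: [2, 5, 8, 11, 12, 14, 15, 16, 22]
Intersection: [14, 15, 16]
|intersection| = 3

3


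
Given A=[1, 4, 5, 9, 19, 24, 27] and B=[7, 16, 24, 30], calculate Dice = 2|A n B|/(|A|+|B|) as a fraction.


A intersect B = [24]
|A intersect B| = 1
|A| = 7, |B| = 4
Dice = 2*1 / (7+4)
= 2 / 11 = 2/11

2/11


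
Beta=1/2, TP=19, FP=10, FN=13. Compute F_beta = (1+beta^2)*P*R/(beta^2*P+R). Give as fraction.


P = TP/(TP+FP) = 19/29 = 19/29
R = TP/(TP+FN) = 19/32 = 19/32
beta^2 = 1/2^2 = 1/4
(1 + beta^2) = 5/4
Numerator = (1+beta^2)*P*R = 1805/3712
Denominator = beta^2*P + R = 19/116 + 19/32 = 703/928
F_beta = 95/148

95/148


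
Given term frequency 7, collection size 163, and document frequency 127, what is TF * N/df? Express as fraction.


TF * (N/df)
= 7 * (163/127)
= 7 * 163/127
= 1141/127

1141/127


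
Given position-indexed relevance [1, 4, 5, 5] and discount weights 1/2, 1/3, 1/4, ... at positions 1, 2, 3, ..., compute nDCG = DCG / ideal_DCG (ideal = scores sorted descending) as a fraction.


Position discount weights w_i = 1/(i+1) for i=1..4:
Weights = [1/2, 1/3, 1/4, 1/5]
Actual relevance: [1, 4, 5, 5]
DCG = 1/2 + 4/3 + 5/4 + 5/5 = 49/12
Ideal relevance (sorted desc): [5, 5, 4, 1]
Ideal DCG = 5/2 + 5/3 + 4/4 + 1/5 = 161/30
nDCG = DCG / ideal_DCG = 49/12 / 161/30 = 35/46

35/46


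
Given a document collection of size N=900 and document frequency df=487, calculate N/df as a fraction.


IDF ratio = N / df
= 900 / 487
= 900/487

900/487


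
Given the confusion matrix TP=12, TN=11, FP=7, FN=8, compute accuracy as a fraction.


Accuracy = (TP + TN) / (TP + TN + FP + FN)
TP + TN = 12 + 11 = 23
Total = 12 + 11 + 7 + 8 = 38
Accuracy = 23 / 38 = 23/38

23/38


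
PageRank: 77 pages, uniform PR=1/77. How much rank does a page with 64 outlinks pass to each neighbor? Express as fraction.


Initial PR = 1/77 = 1/77
Outlinks = 64
Contribution per link = PR / outlinks
= 1/77 / 64
= 1/4928

1/4928


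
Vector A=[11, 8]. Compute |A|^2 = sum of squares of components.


|A|^2 = sum of squared components
A[0]^2 = 11^2 = 121
A[1]^2 = 8^2 = 64
Sum = 121 + 64 = 185

185


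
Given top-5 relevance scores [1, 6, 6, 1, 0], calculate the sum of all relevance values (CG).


Cumulative Gain = sum of relevance scores
Position 1: rel=1, running sum=1
Position 2: rel=6, running sum=7
Position 3: rel=6, running sum=13
Position 4: rel=1, running sum=14
Position 5: rel=0, running sum=14
CG = 14

14


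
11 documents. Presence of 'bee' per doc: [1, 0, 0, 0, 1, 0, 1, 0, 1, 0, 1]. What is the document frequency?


Checking each document for 'bee':
Doc 1: present
Doc 2: absent
Doc 3: absent
Doc 4: absent
Doc 5: present
Doc 6: absent
Doc 7: present
Doc 8: absent
Doc 9: present
Doc 10: absent
Doc 11: present
df = sum of presences = 1 + 0 + 0 + 0 + 1 + 0 + 1 + 0 + 1 + 0 + 1 = 5

5


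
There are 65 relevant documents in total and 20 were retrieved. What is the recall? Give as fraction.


Recall = retrieved_relevant / total_relevant
= 20 / 65
= 20 / (20 + 45)
= 4/13

4/13


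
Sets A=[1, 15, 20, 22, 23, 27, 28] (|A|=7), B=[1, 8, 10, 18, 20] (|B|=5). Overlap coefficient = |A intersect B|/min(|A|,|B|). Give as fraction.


A intersect B = [1, 20]
|A intersect B| = 2
min(|A|, |B|) = min(7, 5) = 5
Overlap = 2 / 5 = 2/5

2/5


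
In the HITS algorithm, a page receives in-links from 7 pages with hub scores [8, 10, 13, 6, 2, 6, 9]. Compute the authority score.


Authority = sum of hub scores of in-linkers
In-link 1: hub score = 8
In-link 2: hub score = 10
In-link 3: hub score = 13
In-link 4: hub score = 6
In-link 5: hub score = 2
In-link 6: hub score = 6
In-link 7: hub score = 9
Authority = 8 + 10 + 13 + 6 + 2 + 6 + 9 = 54

54


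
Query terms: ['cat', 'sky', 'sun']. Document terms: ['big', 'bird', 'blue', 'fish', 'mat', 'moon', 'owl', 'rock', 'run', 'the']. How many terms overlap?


Query terms: ['cat', 'sky', 'sun']
Document terms: ['big', 'bird', 'blue', 'fish', 'mat', 'moon', 'owl', 'rock', 'run', 'the']
Common terms: []
Overlap count = 0

0


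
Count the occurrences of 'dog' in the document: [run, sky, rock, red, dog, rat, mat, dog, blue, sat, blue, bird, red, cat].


Document has 14 words
Scanning for 'dog':
Found at positions: [4, 7]
Count = 2

2


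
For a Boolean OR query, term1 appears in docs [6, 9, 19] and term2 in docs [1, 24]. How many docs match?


Boolean OR: find union of posting lists
term1 docs: [6, 9, 19]
term2 docs: [1, 24]
Union: [1, 6, 9, 19, 24]
|union| = 5

5


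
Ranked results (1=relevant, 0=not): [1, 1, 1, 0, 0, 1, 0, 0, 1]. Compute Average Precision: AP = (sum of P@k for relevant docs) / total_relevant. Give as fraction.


Computing P@k for each relevant position:
Position 1: relevant, P@1 = 1/1 = 1
Position 2: relevant, P@2 = 2/2 = 1
Position 3: relevant, P@3 = 3/3 = 1
Position 4: not relevant
Position 5: not relevant
Position 6: relevant, P@6 = 4/6 = 2/3
Position 7: not relevant
Position 8: not relevant
Position 9: relevant, P@9 = 5/9 = 5/9
Sum of P@k = 1 + 1 + 1 + 2/3 + 5/9 = 38/9
AP = 38/9 / 5 = 38/45

38/45


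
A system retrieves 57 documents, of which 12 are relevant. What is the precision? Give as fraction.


Precision = relevant_retrieved / total_retrieved
= 12 / 57
= 12 / (12 + 45)
= 4/19

4/19


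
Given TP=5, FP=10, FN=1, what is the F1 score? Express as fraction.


F1 = 2 * P * R / (P + R)
P = TP/(TP+FP) = 5/15 = 1/3
R = TP/(TP+FN) = 5/6 = 5/6
2 * P * R = 2 * 1/3 * 5/6 = 5/9
P + R = 1/3 + 5/6 = 7/6
F1 = 5/9 / 7/6 = 10/21

10/21


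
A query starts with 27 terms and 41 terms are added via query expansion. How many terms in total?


Original terms: 27
Expansion terms: 41
Total = 27 + 41 = 68

68


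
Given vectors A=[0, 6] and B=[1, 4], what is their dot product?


Dot product = sum of element-wise products
A[0]*B[0] = 0*1 = 0
A[1]*B[1] = 6*4 = 24
Sum = 0 + 24 = 24

24


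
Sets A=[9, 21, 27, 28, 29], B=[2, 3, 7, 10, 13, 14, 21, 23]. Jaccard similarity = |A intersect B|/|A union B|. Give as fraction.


A intersect B = [21]
|A intersect B| = 1
A union B = [2, 3, 7, 9, 10, 13, 14, 21, 23, 27, 28, 29]
|A union B| = 12
Jaccard = 1/12 = 1/12

1/12


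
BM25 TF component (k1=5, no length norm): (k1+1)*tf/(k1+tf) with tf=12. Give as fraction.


BM25 TF component = (k1+1)*tf / (k1+tf)
k1 = 5, tf = 12
Numerator = (5+1)*12 = 72
Denominator = 5 + 12 = 17
= 72/17 = 72/17

72/17


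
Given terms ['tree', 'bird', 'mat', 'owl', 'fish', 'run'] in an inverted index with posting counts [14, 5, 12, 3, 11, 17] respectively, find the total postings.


Summing posting list sizes:
'tree': 14 postings
'bird': 5 postings
'mat': 12 postings
'owl': 3 postings
'fish': 11 postings
'run': 17 postings
Total = 14 + 5 + 12 + 3 + 11 + 17 = 62

62


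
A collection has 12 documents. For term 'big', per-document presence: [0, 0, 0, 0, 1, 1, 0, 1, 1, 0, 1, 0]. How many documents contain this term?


Checking each document for 'big':
Doc 1: absent
Doc 2: absent
Doc 3: absent
Doc 4: absent
Doc 5: present
Doc 6: present
Doc 7: absent
Doc 8: present
Doc 9: present
Doc 10: absent
Doc 11: present
Doc 12: absent
df = sum of presences = 0 + 0 + 0 + 0 + 1 + 1 + 0 + 1 + 1 + 0 + 1 + 0 = 5

5


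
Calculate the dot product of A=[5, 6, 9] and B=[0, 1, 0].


Dot product = sum of element-wise products
A[0]*B[0] = 5*0 = 0
A[1]*B[1] = 6*1 = 6
A[2]*B[2] = 9*0 = 0
Sum = 0 + 6 + 0 = 6

6


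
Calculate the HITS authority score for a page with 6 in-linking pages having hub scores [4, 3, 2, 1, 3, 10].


Authority = sum of hub scores of in-linkers
In-link 1: hub score = 4
In-link 2: hub score = 3
In-link 3: hub score = 2
In-link 4: hub score = 1
In-link 5: hub score = 3
In-link 6: hub score = 10
Authority = 4 + 3 + 2 + 1 + 3 + 10 = 23

23


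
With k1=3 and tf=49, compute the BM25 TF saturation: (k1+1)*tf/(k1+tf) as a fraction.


BM25 TF component = (k1+1)*tf / (k1+tf)
k1 = 3, tf = 49
Numerator = (3+1)*49 = 196
Denominator = 3 + 49 = 52
= 196/52 = 49/13

49/13


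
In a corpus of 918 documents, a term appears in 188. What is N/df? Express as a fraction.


IDF ratio = N / df
= 918 / 188
= 459/94

459/94


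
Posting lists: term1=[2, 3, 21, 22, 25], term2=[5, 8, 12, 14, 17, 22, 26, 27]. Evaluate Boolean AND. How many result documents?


Boolean AND: find intersection of posting lists
term1 docs: [2, 3, 21, 22, 25]
term2 docs: [5, 8, 12, 14, 17, 22, 26, 27]
Intersection: [22]
|intersection| = 1

1


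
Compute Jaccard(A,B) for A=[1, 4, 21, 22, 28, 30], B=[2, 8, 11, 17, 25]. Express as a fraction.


A intersect B = []
|A intersect B| = 0
A union B = [1, 2, 4, 8, 11, 17, 21, 22, 25, 28, 30]
|A union B| = 11
Jaccard = 0/11 = 0

0


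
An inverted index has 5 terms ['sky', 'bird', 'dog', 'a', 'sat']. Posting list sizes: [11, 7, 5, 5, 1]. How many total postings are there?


Summing posting list sizes:
'sky': 11 postings
'bird': 7 postings
'dog': 5 postings
'a': 5 postings
'sat': 1 postings
Total = 11 + 7 + 5 + 5 + 1 = 29

29


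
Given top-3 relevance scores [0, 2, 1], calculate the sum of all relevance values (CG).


Cumulative Gain = sum of relevance scores
Position 1: rel=0, running sum=0
Position 2: rel=2, running sum=2
Position 3: rel=1, running sum=3
CG = 3

3


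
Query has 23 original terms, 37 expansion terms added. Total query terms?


Original terms: 23
Expansion terms: 37
Total = 23 + 37 = 60

60


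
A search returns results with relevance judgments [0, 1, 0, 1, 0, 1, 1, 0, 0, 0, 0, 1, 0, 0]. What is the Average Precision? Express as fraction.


Computing P@k for each relevant position:
Position 1: not relevant
Position 2: relevant, P@2 = 1/2 = 1/2
Position 3: not relevant
Position 4: relevant, P@4 = 2/4 = 1/2
Position 5: not relevant
Position 6: relevant, P@6 = 3/6 = 1/2
Position 7: relevant, P@7 = 4/7 = 4/7
Position 8: not relevant
Position 9: not relevant
Position 10: not relevant
Position 11: not relevant
Position 12: relevant, P@12 = 5/12 = 5/12
Position 13: not relevant
Position 14: not relevant
Sum of P@k = 1/2 + 1/2 + 1/2 + 4/7 + 5/12 = 209/84
AP = 209/84 / 5 = 209/420

209/420


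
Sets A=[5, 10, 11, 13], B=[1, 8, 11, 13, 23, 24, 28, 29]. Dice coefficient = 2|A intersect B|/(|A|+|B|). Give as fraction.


A intersect B = [11, 13]
|A intersect B| = 2
|A| = 4, |B| = 8
Dice = 2*2 / (4+8)
= 4 / 12 = 1/3

1/3


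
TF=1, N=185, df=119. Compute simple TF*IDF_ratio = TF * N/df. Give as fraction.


TF * (N/df)
= 1 * (185/119)
= 1 * 185/119
= 185/119

185/119


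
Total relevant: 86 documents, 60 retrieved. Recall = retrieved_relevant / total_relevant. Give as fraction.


Recall = retrieved_relevant / total_relevant
= 60 / 86
= 60 / (60 + 26)
= 30/43

30/43


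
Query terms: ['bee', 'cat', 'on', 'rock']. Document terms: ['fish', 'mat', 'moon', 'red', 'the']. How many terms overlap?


Query terms: ['bee', 'cat', 'on', 'rock']
Document terms: ['fish', 'mat', 'moon', 'red', 'the']
Common terms: []
Overlap count = 0

0


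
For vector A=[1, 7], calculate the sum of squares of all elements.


|A|^2 = sum of squared components
A[0]^2 = 1^2 = 1
A[1]^2 = 7^2 = 49
Sum = 1 + 49 = 50

50


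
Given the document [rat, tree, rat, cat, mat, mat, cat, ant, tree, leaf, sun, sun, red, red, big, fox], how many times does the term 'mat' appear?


Document has 16 words
Scanning for 'mat':
Found at positions: [4, 5]
Count = 2

2


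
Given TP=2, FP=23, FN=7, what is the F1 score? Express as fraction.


F1 = 2 * P * R / (P + R)
P = TP/(TP+FP) = 2/25 = 2/25
R = TP/(TP+FN) = 2/9 = 2/9
2 * P * R = 2 * 2/25 * 2/9 = 8/225
P + R = 2/25 + 2/9 = 68/225
F1 = 8/225 / 68/225 = 2/17

2/17


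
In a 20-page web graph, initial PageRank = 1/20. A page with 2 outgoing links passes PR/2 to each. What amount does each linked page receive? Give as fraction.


Initial PR = 1/20 = 1/20
Outlinks = 2
Contribution per link = PR / outlinks
= 1/20 / 2
= 1/40

1/40


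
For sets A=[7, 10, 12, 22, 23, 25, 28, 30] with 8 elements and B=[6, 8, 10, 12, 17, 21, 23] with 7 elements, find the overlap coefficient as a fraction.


A intersect B = [10, 12, 23]
|A intersect B| = 3
min(|A|, |B|) = min(8, 7) = 7
Overlap = 3 / 7 = 3/7

3/7


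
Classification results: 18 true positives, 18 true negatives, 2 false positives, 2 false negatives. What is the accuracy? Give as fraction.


Accuracy = (TP + TN) / (TP + TN + FP + FN)
TP + TN = 18 + 18 = 36
Total = 18 + 18 + 2 + 2 = 40
Accuracy = 36 / 40 = 9/10

9/10


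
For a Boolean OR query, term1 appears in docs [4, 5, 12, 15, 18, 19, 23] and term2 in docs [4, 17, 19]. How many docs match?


Boolean OR: find union of posting lists
term1 docs: [4, 5, 12, 15, 18, 19, 23]
term2 docs: [4, 17, 19]
Union: [4, 5, 12, 15, 17, 18, 19, 23]
|union| = 8

8


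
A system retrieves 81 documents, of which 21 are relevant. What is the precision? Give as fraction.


Precision = relevant_retrieved / total_retrieved
= 21 / 81
= 21 / (21 + 60)
= 7/27

7/27


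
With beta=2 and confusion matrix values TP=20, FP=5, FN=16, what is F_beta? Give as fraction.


P = TP/(TP+FP) = 20/25 = 4/5
R = TP/(TP+FN) = 20/36 = 5/9
beta^2 = 2^2 = 4
(1 + beta^2) = 5
Numerator = (1+beta^2)*P*R = 20/9
Denominator = beta^2*P + R = 16/5 + 5/9 = 169/45
F_beta = 100/169

100/169


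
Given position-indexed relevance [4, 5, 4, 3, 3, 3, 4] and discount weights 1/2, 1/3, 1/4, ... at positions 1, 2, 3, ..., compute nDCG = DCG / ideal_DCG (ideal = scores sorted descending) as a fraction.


Position discount weights w_i = 1/(i+1) for i=1..7:
Weights = [1/2, 1/3, 1/4, 1/5, 1/6, 1/7, 1/8]
Actual relevance: [4, 5, 4, 3, 3, 3, 4]
DCG = 4/2 + 5/3 + 4/4 + 3/5 + 3/6 + 3/7 + 4/8 = 703/105
Ideal relevance (sorted desc): [5, 4, 4, 4, 3, 3, 3]
Ideal DCG = 5/2 + 4/3 + 4/4 + 4/5 + 3/6 + 3/7 + 3/8 = 5827/840
nDCG = DCG / ideal_DCG = 703/105 / 5827/840 = 5624/5827

5624/5827


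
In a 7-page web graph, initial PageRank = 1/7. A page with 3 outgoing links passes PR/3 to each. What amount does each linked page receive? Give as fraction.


Initial PR = 1/7 = 1/7
Outlinks = 3
Contribution per link = PR / outlinks
= 1/7 / 3
= 1/21

1/21


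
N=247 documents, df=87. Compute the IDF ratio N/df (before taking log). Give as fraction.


IDF ratio = N / df
= 247 / 87
= 247/87

247/87


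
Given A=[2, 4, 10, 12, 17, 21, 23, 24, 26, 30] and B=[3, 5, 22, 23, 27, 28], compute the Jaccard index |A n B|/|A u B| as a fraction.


A intersect B = [23]
|A intersect B| = 1
A union B = [2, 3, 4, 5, 10, 12, 17, 21, 22, 23, 24, 26, 27, 28, 30]
|A union B| = 15
Jaccard = 1/15 = 1/15

1/15


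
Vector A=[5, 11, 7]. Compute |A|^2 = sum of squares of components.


|A|^2 = sum of squared components
A[0]^2 = 5^2 = 25
A[1]^2 = 11^2 = 121
A[2]^2 = 7^2 = 49
Sum = 25 + 121 + 49 = 195

195


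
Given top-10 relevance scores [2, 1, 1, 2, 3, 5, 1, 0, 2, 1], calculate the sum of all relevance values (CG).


Cumulative Gain = sum of relevance scores
Position 1: rel=2, running sum=2
Position 2: rel=1, running sum=3
Position 3: rel=1, running sum=4
Position 4: rel=2, running sum=6
Position 5: rel=3, running sum=9
Position 6: rel=5, running sum=14
Position 7: rel=1, running sum=15
Position 8: rel=0, running sum=15
Position 9: rel=2, running sum=17
Position 10: rel=1, running sum=18
CG = 18

18


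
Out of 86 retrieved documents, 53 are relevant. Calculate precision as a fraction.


Precision = relevant_retrieved / total_retrieved
= 53 / 86
= 53 / (53 + 33)
= 53/86

53/86


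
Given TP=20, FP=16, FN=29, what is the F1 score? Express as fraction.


F1 = 2 * P * R / (P + R)
P = TP/(TP+FP) = 20/36 = 5/9
R = TP/(TP+FN) = 20/49 = 20/49
2 * P * R = 2 * 5/9 * 20/49 = 200/441
P + R = 5/9 + 20/49 = 425/441
F1 = 200/441 / 425/441 = 8/17

8/17


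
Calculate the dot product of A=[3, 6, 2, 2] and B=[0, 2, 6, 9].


Dot product = sum of element-wise products
A[0]*B[0] = 3*0 = 0
A[1]*B[1] = 6*2 = 12
A[2]*B[2] = 2*6 = 12
A[3]*B[3] = 2*9 = 18
Sum = 0 + 12 + 12 + 18 = 42

42


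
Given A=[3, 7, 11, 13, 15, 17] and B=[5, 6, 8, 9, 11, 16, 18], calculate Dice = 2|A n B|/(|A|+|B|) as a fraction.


A intersect B = [11]
|A intersect B| = 1
|A| = 6, |B| = 7
Dice = 2*1 / (6+7)
= 2 / 13 = 2/13

2/13


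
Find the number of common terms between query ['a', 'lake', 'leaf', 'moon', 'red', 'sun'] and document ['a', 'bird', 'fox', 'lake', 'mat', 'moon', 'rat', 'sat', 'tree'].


Query terms: ['a', 'lake', 'leaf', 'moon', 'red', 'sun']
Document terms: ['a', 'bird', 'fox', 'lake', 'mat', 'moon', 'rat', 'sat', 'tree']
Common terms: ['a', 'lake', 'moon']
Overlap count = 3

3


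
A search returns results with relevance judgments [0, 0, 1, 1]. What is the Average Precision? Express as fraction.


Computing P@k for each relevant position:
Position 1: not relevant
Position 2: not relevant
Position 3: relevant, P@3 = 1/3 = 1/3
Position 4: relevant, P@4 = 2/4 = 1/2
Sum of P@k = 1/3 + 1/2 = 5/6
AP = 5/6 / 2 = 5/12

5/12


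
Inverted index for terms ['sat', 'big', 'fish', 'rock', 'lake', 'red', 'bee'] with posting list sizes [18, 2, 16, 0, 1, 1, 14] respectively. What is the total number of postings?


Summing posting list sizes:
'sat': 18 postings
'big': 2 postings
'fish': 16 postings
'rock': 0 postings
'lake': 1 postings
'red': 1 postings
'bee': 14 postings
Total = 18 + 2 + 16 + 0 + 1 + 1 + 14 = 52

52


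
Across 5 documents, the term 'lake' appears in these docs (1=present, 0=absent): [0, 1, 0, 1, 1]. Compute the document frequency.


Checking each document for 'lake':
Doc 1: absent
Doc 2: present
Doc 3: absent
Doc 4: present
Doc 5: present
df = sum of presences = 0 + 1 + 0 + 1 + 1 = 3

3
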